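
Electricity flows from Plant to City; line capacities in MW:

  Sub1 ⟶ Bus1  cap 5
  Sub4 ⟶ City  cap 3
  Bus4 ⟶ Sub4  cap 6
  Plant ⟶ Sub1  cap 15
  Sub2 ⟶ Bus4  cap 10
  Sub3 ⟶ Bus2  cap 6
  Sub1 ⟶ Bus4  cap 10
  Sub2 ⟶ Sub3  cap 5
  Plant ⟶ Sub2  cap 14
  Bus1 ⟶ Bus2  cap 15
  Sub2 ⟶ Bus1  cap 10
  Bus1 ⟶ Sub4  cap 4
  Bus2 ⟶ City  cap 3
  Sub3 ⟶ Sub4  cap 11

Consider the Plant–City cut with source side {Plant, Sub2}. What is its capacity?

Edges leaving {Plant, Sub2}: Plant→Sub1 (15), Sub2→Sub3 (5), Sub2→Bus1 (10), Sub2→Bus4 (10).
Cut capacity = 15 + 5 + 10 + 10 = 40.

40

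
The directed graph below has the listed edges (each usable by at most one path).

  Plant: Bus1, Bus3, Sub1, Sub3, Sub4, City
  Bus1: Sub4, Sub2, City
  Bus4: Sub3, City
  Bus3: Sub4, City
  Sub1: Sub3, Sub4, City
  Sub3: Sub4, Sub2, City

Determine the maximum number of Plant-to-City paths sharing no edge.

Assign every edge capacity 1; by Menger, the answer equals the max flow.
Path Plant→City (+1); total 1.
Path Plant→Bus1→City (+1); total 2.
Path Plant→Bus3→City (+1); total 3.
Path Plant→Sub1→City (+1); total 4.
Path Plant→Sub3→City (+1); total 5.
No residual Plant→City path; max flow = 5.
Certifying cut of size 5: {Plant→Bus1, Plant→Bus3, Plant→City, Plant→Sub1, Plant→Sub3}.

5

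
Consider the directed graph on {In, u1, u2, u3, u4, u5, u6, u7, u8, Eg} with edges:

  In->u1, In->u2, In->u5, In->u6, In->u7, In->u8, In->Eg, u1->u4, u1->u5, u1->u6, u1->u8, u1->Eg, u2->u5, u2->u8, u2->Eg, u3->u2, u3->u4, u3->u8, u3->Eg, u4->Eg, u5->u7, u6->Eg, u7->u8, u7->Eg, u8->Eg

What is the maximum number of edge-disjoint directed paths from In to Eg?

Assign every edge capacity 1; by Menger, the answer equals the max flow.
Path In→Eg (+1); total 1.
Path In→u1→Eg (+1); total 2.
Path In→u2→Eg (+1); total 3.
Path In→u6→Eg (+1); total 4.
Path In→u7→Eg (+1); total 5.
Path In→u8→Eg (+1); total 6.
No residual In→Eg path; max flow = 6.
Certifying cut of size 6: {In→Eg, In→u1, In→u2, In→u6, u7→Eg, u8→Eg}.

6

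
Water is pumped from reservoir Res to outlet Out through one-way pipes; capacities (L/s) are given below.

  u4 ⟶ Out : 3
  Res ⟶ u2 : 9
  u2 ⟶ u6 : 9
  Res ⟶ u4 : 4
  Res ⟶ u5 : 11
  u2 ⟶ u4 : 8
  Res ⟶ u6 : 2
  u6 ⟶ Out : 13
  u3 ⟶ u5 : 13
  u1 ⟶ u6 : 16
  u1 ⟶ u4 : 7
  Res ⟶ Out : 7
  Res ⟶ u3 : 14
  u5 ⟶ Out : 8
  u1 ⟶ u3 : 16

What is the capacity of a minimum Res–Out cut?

Augment Res→Out: bottleneck 7, flow now 7.
Augment Res→u4→Out: bottleneck 3, flow now 10.
Augment Res→u5→Out: bottleneck 8, flow now 18.
Augment Res→u6→Out: bottleneck 2, flow now 20.
Augment Res→u2→u6→Out: bottleneck 9, flow now 29.
No augmenting path remains; maximum flow = 29.
By max-flow min-cut, the minimum cut capacity equals the max flow.
In the residual graph, reachable from Res: {Res, u3, u4, u5}.
Min-cut edges: Res→u2 (9), Res→u6 (2), Res→Out (7), u4→Out (3), u5→Out (8); capacity 9 + 2 + 7 + 3 + 8 = 29.

29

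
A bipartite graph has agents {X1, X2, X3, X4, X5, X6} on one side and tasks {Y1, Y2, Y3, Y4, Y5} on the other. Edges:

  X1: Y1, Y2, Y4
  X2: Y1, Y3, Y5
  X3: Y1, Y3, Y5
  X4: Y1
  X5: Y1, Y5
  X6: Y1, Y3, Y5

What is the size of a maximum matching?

4

Unit-capacity flow: source→left, listed edges, right→sink; max matching = max flow.
Augmenting path X1→Y1 (+1); matched 1.
Augmenting path X2→Y3 (+1); matched 2.
Augmenting path X3→Y5 (+1); matched 3.
Augmenting path X4→Y1→X1→Y2 (+1); matched 4.
No augmenting path remains; maximum matching = 4.
König certificate: {X1, Y1, Y3, Y5} is a vertex cover of size 4 (every listed pair touches it), so no matching can be larger.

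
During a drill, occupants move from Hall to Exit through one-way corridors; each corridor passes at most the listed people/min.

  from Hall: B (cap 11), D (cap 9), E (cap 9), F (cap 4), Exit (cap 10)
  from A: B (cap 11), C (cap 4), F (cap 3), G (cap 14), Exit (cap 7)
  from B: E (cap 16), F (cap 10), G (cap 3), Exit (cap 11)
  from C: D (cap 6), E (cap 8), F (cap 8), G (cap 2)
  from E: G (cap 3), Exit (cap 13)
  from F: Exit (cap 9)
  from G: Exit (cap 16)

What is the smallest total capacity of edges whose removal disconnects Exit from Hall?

34

Augment Hall→Exit: bottleneck 10, flow now 10.
Augment Hall→B→Exit: bottleneck 11, flow now 21.
Augment Hall→E→Exit: bottleneck 9, flow now 30.
Augment Hall→F→Exit: bottleneck 4, flow now 34.
No augmenting path remains; maximum flow = 34.
By max-flow min-cut, the minimum cut capacity equals the max flow.
In the residual graph, reachable from Hall: {Hall, D}.
Min-cut edges: Hall→B (11), Hall→E (9), Hall→F (4), Hall→Exit (10); capacity 11 + 9 + 4 + 10 = 34.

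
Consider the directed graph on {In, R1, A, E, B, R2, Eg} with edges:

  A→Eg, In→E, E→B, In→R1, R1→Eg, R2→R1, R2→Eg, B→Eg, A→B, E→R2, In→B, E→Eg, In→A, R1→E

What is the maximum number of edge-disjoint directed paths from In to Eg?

Assign every edge capacity 1; by Menger, the answer equals the max flow.
Path In→R1→Eg (+1); total 1.
Path In→A→Eg (+1); total 2.
Path In→E→Eg (+1); total 3.
Path In→B→Eg (+1); total 4.
No residual In→Eg path; max flow = 4.
Certifying cut of size 4: {In→A, In→B, In→E, In→R1}.

4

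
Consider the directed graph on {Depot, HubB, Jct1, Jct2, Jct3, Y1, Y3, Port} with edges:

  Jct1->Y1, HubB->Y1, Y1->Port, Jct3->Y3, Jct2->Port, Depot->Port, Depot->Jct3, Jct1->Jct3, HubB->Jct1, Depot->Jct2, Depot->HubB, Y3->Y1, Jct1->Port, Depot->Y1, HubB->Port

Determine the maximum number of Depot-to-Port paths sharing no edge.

4

Assign every edge capacity 1; by Menger, the answer equals the max flow.
Path Depot→Port (+1); total 1.
Path Depot→HubB→Port (+1); total 2.
Path Depot→Jct2→Port (+1); total 3.
Path Depot→Y1→Port (+1); total 4.
No residual Depot→Port path; max flow = 4.
Certifying cut of size 4: {Depot→HubB, Depot→Jct2, Depot→Port, Y1→Port}.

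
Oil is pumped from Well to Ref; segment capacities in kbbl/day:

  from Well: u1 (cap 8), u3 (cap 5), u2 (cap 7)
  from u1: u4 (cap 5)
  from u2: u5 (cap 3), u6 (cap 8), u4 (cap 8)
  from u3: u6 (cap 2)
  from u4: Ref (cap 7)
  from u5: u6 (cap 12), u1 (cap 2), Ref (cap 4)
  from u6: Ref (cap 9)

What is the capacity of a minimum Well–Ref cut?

Augment Well→u1→u4→Ref: bottleneck 5, flow now 5.
Augment Well→u2→u4→Ref: bottleneck 2, flow now 7.
Augment Well→u2→u5→Ref: bottleneck 3, flow now 10.
Augment Well→u2→u6→Ref: bottleneck 2, flow now 12.
Augment Well→u3→u6→Ref: bottleneck 2, flow now 14.
No augmenting path remains; maximum flow = 14.
By max-flow min-cut, the minimum cut capacity equals the max flow.
In the residual graph, reachable from Well: {Well, u1, u3}.
Min-cut edges: Well→u2 (7), u1→u4 (5), u3→u6 (2); capacity 7 + 5 + 2 = 14.

14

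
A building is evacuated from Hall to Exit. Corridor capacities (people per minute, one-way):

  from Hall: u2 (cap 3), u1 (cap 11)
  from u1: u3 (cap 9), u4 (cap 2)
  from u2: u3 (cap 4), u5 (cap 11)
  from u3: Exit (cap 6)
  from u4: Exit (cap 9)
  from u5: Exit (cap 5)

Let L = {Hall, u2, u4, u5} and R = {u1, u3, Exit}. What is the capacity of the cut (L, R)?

Edges leaving {Hall, u2, u4, u5}: Hall→u1 (11), u2→u3 (4), u4→Exit (9), u5→Exit (5).
Cut capacity = 11 + 4 + 9 + 5 = 29.

29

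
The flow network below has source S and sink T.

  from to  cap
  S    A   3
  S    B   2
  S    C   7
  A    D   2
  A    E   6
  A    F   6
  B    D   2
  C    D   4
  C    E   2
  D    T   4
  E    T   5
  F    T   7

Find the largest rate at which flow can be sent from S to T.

Augment S→A→D→T: bottleneck 2, flow now 2.
Augment S→A→E→T: bottleneck 1, flow now 3.
Augment S→B→D→T: bottleneck 2, flow now 5.
Augment S→C→E→T: bottleneck 2, flow now 7.
Augment S→C→D→A→E→T: bottleneck 2, flow now 9. (uses reverse residual edge)
No augmenting path remains; maximum flow = 9.
In the residual graph, reachable from S: {S, B, C, D}.
Min-cut edges: S→A (3), C→E (2), D→T (4); capacity 3 + 2 + 4 = 9.
This cut is saturated, so no flow can exceed 9.

9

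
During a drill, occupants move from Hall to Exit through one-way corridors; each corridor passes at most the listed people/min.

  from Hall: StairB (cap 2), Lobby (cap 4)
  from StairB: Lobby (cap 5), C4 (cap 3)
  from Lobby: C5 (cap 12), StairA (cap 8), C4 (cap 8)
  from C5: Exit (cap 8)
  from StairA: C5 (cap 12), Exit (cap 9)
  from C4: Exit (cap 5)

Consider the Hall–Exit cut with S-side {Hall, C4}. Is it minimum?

Given cut capacity: 2 + 4 + 5 = 11.
Augment Hall→StairB→C4→Exit: bottleneck 2, flow now 2.
Augment Hall→Lobby→C5→Exit: bottleneck 4, flow now 6.
No augmenting path remains; maximum flow = 6.
In the residual graph, reachable from Hall: {Hall}.
Min-cut edges: Hall→StairB (2), Hall→Lobby (4); capacity 2 + 4 = 6.
Cut capacity 11 exceeds the max flow 6, so it is not minimum.

No — its capacity is 11, but the minimum cut has capacity 6.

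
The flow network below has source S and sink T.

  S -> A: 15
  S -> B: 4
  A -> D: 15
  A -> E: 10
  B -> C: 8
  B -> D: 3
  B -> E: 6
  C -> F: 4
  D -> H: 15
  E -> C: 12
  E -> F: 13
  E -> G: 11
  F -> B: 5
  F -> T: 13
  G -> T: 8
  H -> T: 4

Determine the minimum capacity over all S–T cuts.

18

Augment S→A→D→H→T: bottleneck 4, flow now 4.
Augment S→A→E→F→T: bottleneck 10, flow now 14.
Augment S→B→C→F→T: bottleneck 3, flow now 17.
Augment S→B→E→G→T: bottleneck 1, flow now 18.
No augmenting path remains; maximum flow = 18.
By max-flow min-cut, the minimum cut capacity equals the max flow.
In the residual graph, reachable from S: {S, A, D, H}.
Min-cut edges: S→B (4), A→E (10), H→T (4); capacity 4 + 10 + 4 = 18.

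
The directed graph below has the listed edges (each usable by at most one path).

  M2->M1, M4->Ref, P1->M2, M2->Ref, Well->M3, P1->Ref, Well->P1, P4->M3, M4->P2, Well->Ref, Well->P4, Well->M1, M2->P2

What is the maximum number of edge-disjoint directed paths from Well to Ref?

2

Assign every edge capacity 1; by Menger, the answer equals the max flow.
Path Well→Ref (+1); total 1.
Path Well→P1→Ref (+1); total 2.
No residual Well→Ref path; max flow = 2.
Certifying cut of size 2: {Well→P1, Well→Ref}.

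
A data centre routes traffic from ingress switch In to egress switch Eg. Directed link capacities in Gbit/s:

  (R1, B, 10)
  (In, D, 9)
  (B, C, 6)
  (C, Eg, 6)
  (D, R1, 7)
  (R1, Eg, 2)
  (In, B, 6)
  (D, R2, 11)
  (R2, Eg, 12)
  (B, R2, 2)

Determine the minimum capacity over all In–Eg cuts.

Augment In→B→C→Eg: bottleneck 6, flow now 6.
Augment In→D→R1→Eg: bottleneck 2, flow now 8.
Augment In→D→R2→Eg: bottleneck 7, flow now 15.
No augmenting path remains; maximum flow = 15.
By max-flow min-cut, the minimum cut capacity equals the max flow.
In the residual graph, reachable from In: {In}.
Min-cut edges: In→B (6), In→D (9); capacity 6 + 9 = 15.

15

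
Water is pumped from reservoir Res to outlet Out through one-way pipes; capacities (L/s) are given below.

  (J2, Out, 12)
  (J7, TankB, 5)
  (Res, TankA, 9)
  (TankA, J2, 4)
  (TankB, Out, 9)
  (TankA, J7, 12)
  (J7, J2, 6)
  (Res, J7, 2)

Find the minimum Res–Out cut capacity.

Augment Res→TankA→J2→Out: bottleneck 4, flow now 4.
Augment Res→J7→J2→Out: bottleneck 2, flow now 6.
Augment Res→TankA→J7→J2→Out: bottleneck 4, flow now 10.
Augment Res→TankA→J7→TankB→Out: bottleneck 1, flow now 11.
No augmenting path remains; maximum flow = 11.
By max-flow min-cut, the minimum cut capacity equals the max flow.
In the residual graph, reachable from Res: {Res}.
Min-cut edges: Res→TankA (9), Res→J7 (2); capacity 9 + 2 = 11.

11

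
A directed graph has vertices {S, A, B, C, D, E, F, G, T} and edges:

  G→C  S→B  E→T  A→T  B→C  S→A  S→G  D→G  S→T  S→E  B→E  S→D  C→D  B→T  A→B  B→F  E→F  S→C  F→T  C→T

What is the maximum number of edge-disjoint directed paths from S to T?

5

Assign every edge capacity 1; by Menger, the answer equals the max flow.
Path S→T (+1); total 1.
Path S→A→T (+1); total 2.
Path S→B→T (+1); total 3.
Path S→C→T (+1); total 4.
Path S→E→T (+1); total 5.
No residual S→T path; max flow = 5.
Certifying cut of size 5: {C→T, S→A, S→B, S→E, S→T}.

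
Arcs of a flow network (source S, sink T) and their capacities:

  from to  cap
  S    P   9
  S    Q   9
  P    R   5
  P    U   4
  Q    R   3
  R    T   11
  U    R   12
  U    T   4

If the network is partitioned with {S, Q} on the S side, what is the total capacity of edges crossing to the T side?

12

Edges leaving {S, Q}: S→P (9), Q→R (3).
Cut capacity = 9 + 3 = 12.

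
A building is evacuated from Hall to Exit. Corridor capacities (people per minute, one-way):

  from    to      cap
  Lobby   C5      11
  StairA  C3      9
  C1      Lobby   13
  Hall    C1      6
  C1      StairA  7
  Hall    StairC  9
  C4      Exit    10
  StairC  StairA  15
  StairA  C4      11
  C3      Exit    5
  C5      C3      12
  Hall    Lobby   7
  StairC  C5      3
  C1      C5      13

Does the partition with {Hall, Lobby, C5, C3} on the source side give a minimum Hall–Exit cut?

Given cut capacity: 6 + 9 + 5 = 20.
Augment Hall→C1→StairA→C3→Exit: bottleneck 5, flow now 5.
Augment Hall→C1→StairA→C4→Exit: bottleneck 1, flow now 6.
Augment Hall→StairC→StairA→C4→Exit: bottleneck 9, flow now 15.
No augmenting path remains; maximum flow = 15.
In the residual graph, reachable from Hall: {Hall, C1, StairC, Lobby, StairA, C5, C3, C4}.
Min-cut edges: C3→Exit (5), C4→Exit (10); capacity 5 + 10 = 15.
Cut capacity 20 exceeds the max flow 15, so it is not minimum.

No — its capacity is 20, but the minimum cut has capacity 15.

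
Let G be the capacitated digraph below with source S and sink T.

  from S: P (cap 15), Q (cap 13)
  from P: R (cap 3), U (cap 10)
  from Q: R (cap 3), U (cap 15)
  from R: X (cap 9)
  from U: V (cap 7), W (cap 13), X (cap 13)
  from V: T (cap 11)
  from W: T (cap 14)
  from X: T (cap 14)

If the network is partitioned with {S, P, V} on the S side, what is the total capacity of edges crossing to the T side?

Edges leaving {S, P, V}: S→Q (13), P→R (3), P→U (10), V→T (11).
Cut capacity = 13 + 3 + 10 + 11 = 37.

37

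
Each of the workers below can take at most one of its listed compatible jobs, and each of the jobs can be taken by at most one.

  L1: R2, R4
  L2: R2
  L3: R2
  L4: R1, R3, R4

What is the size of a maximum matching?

3

Unit-capacity flow: source→left, listed edges, right→sink; max matching = max flow.
Augmenting path L1→R2 (+1); matched 1.
Augmenting path L4→R1 (+1); matched 2.
Augmenting path L2→R2→L1→R4 (+1); matched 3.
No augmenting path remains; maximum matching = 3.
König certificate: {L1, L4, R2} is a vertex cover of size 3 (every listed pair touches it), so no matching can be larger.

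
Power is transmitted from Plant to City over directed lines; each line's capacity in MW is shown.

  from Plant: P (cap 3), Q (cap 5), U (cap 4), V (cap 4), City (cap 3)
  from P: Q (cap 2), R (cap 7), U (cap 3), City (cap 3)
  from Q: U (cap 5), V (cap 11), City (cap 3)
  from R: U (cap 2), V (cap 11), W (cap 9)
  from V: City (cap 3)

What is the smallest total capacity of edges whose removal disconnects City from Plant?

Augment Plant→City: bottleneck 3, flow now 3.
Augment Plant→P→City: bottleneck 3, flow now 6.
Augment Plant→Q→City: bottleneck 3, flow now 9.
Augment Plant→V→City: bottleneck 3, flow now 12.
No augmenting path remains; maximum flow = 12.
By max-flow min-cut, the minimum cut capacity equals the max flow.
In the residual graph, reachable from Plant: {Plant, Q, U, V}.
Min-cut edges: Plant→P (3), Plant→City (3), Q→City (3), V→City (3); capacity 3 + 3 + 3 + 3 = 12.

12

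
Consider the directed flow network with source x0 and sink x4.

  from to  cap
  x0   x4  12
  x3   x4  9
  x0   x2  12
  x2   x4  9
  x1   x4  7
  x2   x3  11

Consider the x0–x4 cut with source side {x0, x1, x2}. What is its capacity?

Edges leaving {x0, x1, x2}: x0→x4 (12), x1→x4 (7), x2→x3 (11), x2→x4 (9).
Cut capacity = 12 + 7 + 11 + 9 = 39.

39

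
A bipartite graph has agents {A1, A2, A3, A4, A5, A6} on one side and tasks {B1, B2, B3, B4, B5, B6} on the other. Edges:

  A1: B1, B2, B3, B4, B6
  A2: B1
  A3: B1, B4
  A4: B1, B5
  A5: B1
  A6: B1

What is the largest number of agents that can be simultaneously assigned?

4

Unit-capacity flow: source→left, listed edges, right→sink; max matching = max flow.
Augmenting path A1→B1 (+1); matched 1.
Augmenting path A3→B4 (+1); matched 2.
Augmenting path A4→B5 (+1); matched 3.
Augmenting path A2→B1→A1→B2 (+1); matched 4.
No augmenting path remains; maximum matching = 4.
König certificate: {A1, A3, A4, B1} is a vertex cover of size 4 (every listed pair touches it), so no matching can be larger.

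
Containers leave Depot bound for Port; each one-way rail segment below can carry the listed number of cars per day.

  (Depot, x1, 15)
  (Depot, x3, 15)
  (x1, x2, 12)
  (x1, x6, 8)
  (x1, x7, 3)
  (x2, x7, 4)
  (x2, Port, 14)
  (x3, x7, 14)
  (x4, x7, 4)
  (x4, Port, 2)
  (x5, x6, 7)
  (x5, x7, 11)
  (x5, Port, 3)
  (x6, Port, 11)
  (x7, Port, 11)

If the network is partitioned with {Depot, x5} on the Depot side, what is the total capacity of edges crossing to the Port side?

Edges leaving {Depot, x5}: Depot→x1 (15), Depot→x3 (15), x5→x6 (7), x5→x7 (11), x5→Port (3).
Cut capacity = 15 + 15 + 7 + 11 + 3 = 51.

51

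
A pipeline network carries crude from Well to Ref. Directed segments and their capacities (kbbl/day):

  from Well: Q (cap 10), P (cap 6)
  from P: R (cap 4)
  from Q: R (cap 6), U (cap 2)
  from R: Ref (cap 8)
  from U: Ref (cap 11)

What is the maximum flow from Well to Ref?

10

Augment Well→P→R→Ref: bottleneck 4, flow now 4.
Augment Well→Q→R→Ref: bottleneck 4, flow now 8.
Augment Well→Q→U→Ref: bottleneck 2, flow now 10.
No augmenting path remains; maximum flow = 10.
In the residual graph, reachable from Well: {Well, P, Q, R}.
Min-cut edges: Q→U (2), R→Ref (8); capacity 2 + 8 = 10.
This cut is saturated, so no flow can exceed 10.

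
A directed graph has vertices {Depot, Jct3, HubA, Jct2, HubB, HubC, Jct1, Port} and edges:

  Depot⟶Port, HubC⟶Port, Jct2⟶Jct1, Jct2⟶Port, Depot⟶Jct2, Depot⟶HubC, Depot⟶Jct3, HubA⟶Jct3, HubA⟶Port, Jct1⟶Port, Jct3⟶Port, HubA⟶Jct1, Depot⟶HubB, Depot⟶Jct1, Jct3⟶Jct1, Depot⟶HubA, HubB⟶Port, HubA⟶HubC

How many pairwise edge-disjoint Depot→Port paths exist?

Assign every edge capacity 1; by Menger, the answer equals the max flow.
Path Depot→Port (+1); total 1.
Path Depot→Jct3→Port (+1); total 2.
Path Depot→HubA→Port (+1); total 3.
Path Depot→Jct2→Port (+1); total 4.
Path Depot→HubB→Port (+1); total 5.
Path Depot→HubC→Port (+1); total 6.
Path Depot→Jct1→Port (+1); total 7.
No residual Depot→Port path; max flow = 7.
Certifying cut of size 7: {Depot→HubA, Depot→HubB, Depot→HubC, Depot→Jct1, Depot→Jct2, Depot→Jct3, Depot→Port}.

7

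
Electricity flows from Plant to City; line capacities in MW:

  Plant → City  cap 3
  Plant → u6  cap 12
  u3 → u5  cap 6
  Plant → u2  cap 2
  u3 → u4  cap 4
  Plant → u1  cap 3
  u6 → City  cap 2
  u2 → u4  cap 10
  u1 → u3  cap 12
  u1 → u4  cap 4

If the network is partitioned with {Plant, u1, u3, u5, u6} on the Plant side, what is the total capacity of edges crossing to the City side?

15

Edges leaving {Plant, u1, u3, u5, u6}: Plant→u2 (2), Plant→City (3), u1→u4 (4), u3→u4 (4), u6→City (2).
Cut capacity = 2 + 3 + 4 + 4 + 2 = 15.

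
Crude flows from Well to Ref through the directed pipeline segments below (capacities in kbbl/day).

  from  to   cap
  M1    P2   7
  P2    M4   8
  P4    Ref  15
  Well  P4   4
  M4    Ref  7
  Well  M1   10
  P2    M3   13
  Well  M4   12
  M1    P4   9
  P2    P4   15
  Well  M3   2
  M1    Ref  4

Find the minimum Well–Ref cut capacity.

Augment Well→M1→Ref: bottleneck 4, flow now 4.
Augment Well→M4→Ref: bottleneck 7, flow now 11.
Augment Well→P4→Ref: bottleneck 4, flow now 15.
Augment Well→M1→P4→Ref: bottleneck 6, flow now 21.
No augmenting path remains; maximum flow = 21.
By max-flow min-cut, the minimum cut capacity equals the max flow.
In the residual graph, reachable from Well: {Well, M3, M4}.
Min-cut edges: Well→M1 (10), Well→P4 (4), M4→Ref (7); capacity 10 + 4 + 7 = 21.

21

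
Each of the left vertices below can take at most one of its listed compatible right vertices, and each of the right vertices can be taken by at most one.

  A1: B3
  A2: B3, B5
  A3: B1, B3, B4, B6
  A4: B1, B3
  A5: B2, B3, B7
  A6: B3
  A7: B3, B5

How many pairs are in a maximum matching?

5

Unit-capacity flow: source→left, listed edges, right→sink; max matching = max flow.
Augmenting path A1→B3 (+1); matched 1.
Augmenting path A2→B5 (+1); matched 2.
Augmenting path A3→B1 (+1); matched 3.
Augmenting path A5→B2 (+1); matched 4.
Augmenting path A4→B1→A3→B4 (+1); matched 5.
No augmenting path remains; maximum matching = 5.
König certificate: {A3, A4, A5, B3, B5} is a vertex cover of size 5 (every listed pair touches it), so no matching can be larger.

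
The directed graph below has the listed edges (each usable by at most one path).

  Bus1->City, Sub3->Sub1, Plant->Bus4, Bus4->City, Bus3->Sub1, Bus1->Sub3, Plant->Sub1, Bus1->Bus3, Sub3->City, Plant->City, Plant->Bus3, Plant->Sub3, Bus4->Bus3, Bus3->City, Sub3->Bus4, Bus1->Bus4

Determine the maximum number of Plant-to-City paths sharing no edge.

Assign every edge capacity 1; by Menger, the answer equals the max flow.
Path Plant→City (+1); total 1.
Path Plant→Bus3→City (+1); total 2.
Path Plant→Sub3→City (+1); total 3.
Path Plant→Bus4→City (+1); total 4.
No residual Plant→City path; max flow = 4.
Certifying cut of size 4: {Plant→Bus3, Plant→Bus4, Plant→City, Plant→Sub3}.

4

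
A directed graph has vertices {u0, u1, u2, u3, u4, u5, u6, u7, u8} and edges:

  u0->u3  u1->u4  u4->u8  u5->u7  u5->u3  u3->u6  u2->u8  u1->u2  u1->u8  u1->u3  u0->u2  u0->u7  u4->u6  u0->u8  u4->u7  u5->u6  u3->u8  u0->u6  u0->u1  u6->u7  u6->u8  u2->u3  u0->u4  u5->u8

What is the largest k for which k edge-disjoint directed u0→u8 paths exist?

6

Assign every edge capacity 1; by Menger, the answer equals the max flow.
Path u0→u8 (+1); total 1.
Path u0→u1→u8 (+1); total 2.
Path u0→u2→u8 (+1); total 3.
Path u0→u3→u8 (+1); total 4.
Path u0→u4→u8 (+1); total 5.
Path u0→u6→u8 (+1); total 6.
No residual u0→u8 path; max flow = 6.
Certifying cut of size 6: {u0→u1, u0→u2, u0→u3, u0→u4, u0→u6, u0→u8}.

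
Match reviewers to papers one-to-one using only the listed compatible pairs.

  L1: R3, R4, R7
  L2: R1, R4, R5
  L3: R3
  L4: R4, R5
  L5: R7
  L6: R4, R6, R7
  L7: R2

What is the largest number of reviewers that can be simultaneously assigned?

7

Unit-capacity flow: source→left, listed edges, right→sink; max matching = max flow.
Augmenting path L1→R3 (+1); matched 1.
Augmenting path L2→R1 (+1); matched 2.
Augmenting path L4→R4 (+1); matched 3.
Augmenting path L5→R7 (+1); matched 4.
Augmenting path L6→R6 (+1); matched 5.
Augmenting path L7→R2 (+1); matched 6.
Augmenting path L3→R3→L1→R4→L4→R5 (+1); matched 7.
No augmenting path remains; maximum matching = 7.
König certificate: {L1, L2, L3, L4, L5, L6, L7} is a vertex cover of size 7 (every listed pair touches it), so no matching can be larger.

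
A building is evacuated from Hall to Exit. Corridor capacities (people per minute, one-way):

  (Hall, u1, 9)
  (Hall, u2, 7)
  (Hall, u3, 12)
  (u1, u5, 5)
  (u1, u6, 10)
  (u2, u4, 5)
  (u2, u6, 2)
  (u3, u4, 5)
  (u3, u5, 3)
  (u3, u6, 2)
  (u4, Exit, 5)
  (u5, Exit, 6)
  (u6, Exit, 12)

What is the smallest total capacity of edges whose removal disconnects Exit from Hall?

21

Augment Hall→u1→u5→Exit: bottleneck 5, flow now 5.
Augment Hall→u1→u6→Exit: bottleneck 4, flow now 9.
Augment Hall→u2→u4→Exit: bottleneck 5, flow now 14.
Augment Hall→u2→u6→Exit: bottleneck 2, flow now 16.
Augment Hall→u3→u5→Exit: bottleneck 1, flow now 17.
Augment Hall→u3→u6→Exit: bottleneck 2, flow now 19.
Augment Hall→u3→u5→u1→u6→Exit: bottleneck 2, flow now 21. (uses reverse residual edge)
No augmenting path remains; maximum flow = 21.
By max-flow min-cut, the minimum cut capacity equals the max flow.
In the residual graph, reachable from Hall: {Hall, u2, u3, u4}.
Min-cut edges: Hall→u1 (9), u2→u6 (2), u3→u5 (3), u3→u6 (2), u4→Exit (5); capacity 9 + 2 + 3 + 2 + 5 = 21.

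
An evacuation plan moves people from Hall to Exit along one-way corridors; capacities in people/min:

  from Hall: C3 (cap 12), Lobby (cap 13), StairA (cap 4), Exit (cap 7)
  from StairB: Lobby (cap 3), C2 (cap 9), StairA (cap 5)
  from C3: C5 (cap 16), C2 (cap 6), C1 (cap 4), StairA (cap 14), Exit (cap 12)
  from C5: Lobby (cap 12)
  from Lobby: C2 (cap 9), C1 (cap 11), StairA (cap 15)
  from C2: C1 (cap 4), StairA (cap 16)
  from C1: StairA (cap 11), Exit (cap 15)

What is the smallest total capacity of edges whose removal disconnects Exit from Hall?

32

Augment Hall→Exit: bottleneck 7, flow now 7.
Augment Hall→C3→Exit: bottleneck 12, flow now 19.
Augment Hall→Lobby→C1→Exit: bottleneck 11, flow now 30.
Augment Hall→Lobby→C2→C1→Exit: bottleneck 2, flow now 32.
No augmenting path remains; maximum flow = 32.
By max-flow min-cut, the minimum cut capacity equals the max flow.
In the residual graph, reachable from Hall: {Hall, StairA}.
Min-cut edges: Hall→C3 (12), Hall→Lobby (13), Hall→Exit (7); capacity 12 + 13 + 7 = 32.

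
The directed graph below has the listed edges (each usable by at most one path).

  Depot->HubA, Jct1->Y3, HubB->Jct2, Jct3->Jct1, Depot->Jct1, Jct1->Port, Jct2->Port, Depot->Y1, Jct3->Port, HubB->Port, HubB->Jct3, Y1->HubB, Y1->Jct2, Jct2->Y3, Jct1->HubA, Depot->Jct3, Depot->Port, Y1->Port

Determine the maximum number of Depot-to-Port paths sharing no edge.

Assign every edge capacity 1; by Menger, the answer equals the max flow.
Path Depot→Port (+1); total 1.
Path Depot→Y1→Port (+1); total 2.
Path Depot→Jct1→Port (+1); total 3.
Path Depot→Jct3→Port (+1); total 4.
No residual Depot→Port path; max flow = 4.
Certifying cut of size 4: {Depot→Jct1, Depot→Jct3, Depot→Port, Depot→Y1}.

4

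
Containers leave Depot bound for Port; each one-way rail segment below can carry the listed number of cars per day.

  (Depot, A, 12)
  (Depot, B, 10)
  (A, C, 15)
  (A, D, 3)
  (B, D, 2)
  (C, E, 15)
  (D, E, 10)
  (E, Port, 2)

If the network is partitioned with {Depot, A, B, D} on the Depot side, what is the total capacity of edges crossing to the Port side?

25

Edges leaving {Depot, A, B, D}: A→C (15), D→E (10).
Cut capacity = 15 + 10 = 25.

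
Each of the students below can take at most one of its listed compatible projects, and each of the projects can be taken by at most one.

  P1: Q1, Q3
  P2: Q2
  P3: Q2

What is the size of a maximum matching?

2

Unit-capacity flow: source→left, listed edges, right→sink; max matching = max flow.
Augmenting path P1→Q1 (+1); matched 1.
Augmenting path P2→Q2 (+1); matched 2.
No augmenting path remains; maximum matching = 2.
König certificate: {P1, Q2} is a vertex cover of size 2 (every listed pair touches it), so no matching can be larger.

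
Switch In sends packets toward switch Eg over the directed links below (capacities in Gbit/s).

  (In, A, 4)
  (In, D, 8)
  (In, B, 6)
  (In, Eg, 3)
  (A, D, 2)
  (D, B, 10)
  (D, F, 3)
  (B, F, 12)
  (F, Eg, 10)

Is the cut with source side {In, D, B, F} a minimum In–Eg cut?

Given cut capacity: 4 + 3 + 10 = 17.
Augment In→Eg: bottleneck 3, flow now 3.
Augment In→D→F→Eg: bottleneck 3, flow now 6.
Augment In→B→F→Eg: bottleneck 6, flow now 12.
Augment In→D→B→F→Eg: bottleneck 1, flow now 13.
No augmenting path remains; maximum flow = 13.
In the residual graph, reachable from In: {In, A, D, B, F}.
Min-cut edges: In→Eg (3), F→Eg (10); capacity 3 + 10 = 13.
Cut capacity 17 exceeds the max flow 13, so it is not minimum.

No — its capacity is 17, but the minimum cut has capacity 13.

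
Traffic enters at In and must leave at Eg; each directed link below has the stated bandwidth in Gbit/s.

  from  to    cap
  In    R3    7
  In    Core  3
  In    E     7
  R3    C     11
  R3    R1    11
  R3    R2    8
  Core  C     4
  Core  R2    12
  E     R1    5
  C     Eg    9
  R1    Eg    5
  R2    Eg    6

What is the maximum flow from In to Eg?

15

Augment In→R3→C→Eg: bottleneck 7, flow now 7.
Augment In→Core→C→Eg: bottleneck 2, flow now 9.
Augment In→Core→R2→Eg: bottleneck 1, flow now 10.
Augment In→E→R1→Eg: bottleneck 5, flow now 15.
No augmenting path remains; maximum flow = 15.
In the residual graph, reachable from In: {In, E}.
Min-cut edges: In→R3 (7), In→Core (3), E→R1 (5); capacity 7 + 3 + 5 = 15.
This cut is saturated, so no flow can exceed 15.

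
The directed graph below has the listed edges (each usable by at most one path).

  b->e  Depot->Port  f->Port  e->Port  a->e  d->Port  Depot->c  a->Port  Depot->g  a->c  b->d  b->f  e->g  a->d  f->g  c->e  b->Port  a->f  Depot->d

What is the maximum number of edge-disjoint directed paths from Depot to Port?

Assign every edge capacity 1; by Menger, the answer equals the max flow.
Path Depot→Port (+1); total 1.
Path Depot→d→Port (+1); total 2.
Path Depot→c→e→Port (+1); total 3.
No residual Depot→Port path; max flow = 3.
Certifying cut of size 3: {Depot→Port, Depot→c, Depot→d}.

3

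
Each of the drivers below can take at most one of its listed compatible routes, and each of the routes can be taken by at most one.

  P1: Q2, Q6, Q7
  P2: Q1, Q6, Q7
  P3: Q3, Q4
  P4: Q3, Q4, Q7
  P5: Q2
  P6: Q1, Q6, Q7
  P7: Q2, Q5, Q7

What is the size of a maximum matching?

7

Unit-capacity flow: source→left, listed edges, right→sink; max matching = max flow.
Augmenting path P1→Q2 (+1); matched 1.
Augmenting path P2→Q1 (+1); matched 2.
Augmenting path P3→Q3 (+1); matched 3.
Augmenting path P4→Q4 (+1); matched 4.
Augmenting path P6→Q6 (+1); matched 5.
Augmenting path P7→Q5 (+1); matched 6.
Augmenting path P5→Q2→P1→Q7 (+1); matched 7.
No augmenting path remains; maximum matching = 7.
König certificate: {P1, P2, P3, P4, P5, P6, P7} is a vertex cover of size 7 (every listed pair touches it), so no matching can be larger.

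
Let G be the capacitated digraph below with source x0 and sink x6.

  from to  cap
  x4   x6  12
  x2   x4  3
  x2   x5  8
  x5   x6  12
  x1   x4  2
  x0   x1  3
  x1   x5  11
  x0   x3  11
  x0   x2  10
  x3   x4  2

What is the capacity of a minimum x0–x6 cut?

15

Augment x0→x1→x4→x6: bottleneck 2, flow now 2.
Augment x0→x1→x5→x6: bottleneck 1, flow now 3.
Augment x0→x2→x4→x6: bottleneck 3, flow now 6.
Augment x0→x2→x5→x6: bottleneck 7, flow now 13.
Augment x0→x3→x4→x6: bottleneck 2, flow now 15.
No augmenting path remains; maximum flow = 15.
By max-flow min-cut, the minimum cut capacity equals the max flow.
In the residual graph, reachable from x0: {x0, x3}.
Min-cut edges: x0→x1 (3), x0→x2 (10), x3→x4 (2); capacity 3 + 10 + 2 = 15.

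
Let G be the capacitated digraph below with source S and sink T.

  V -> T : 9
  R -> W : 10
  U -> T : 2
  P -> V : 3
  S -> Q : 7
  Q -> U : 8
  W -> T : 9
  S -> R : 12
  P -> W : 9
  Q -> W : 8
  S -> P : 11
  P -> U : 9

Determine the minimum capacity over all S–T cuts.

Augment S→P→U→T: bottleneck 2, flow now 2.
Augment S→P→V→T: bottleneck 3, flow now 5.
Augment S→P→W→T: bottleneck 6, flow now 11.
Augment S→Q→W→T: bottleneck 3, flow now 14.
No augmenting path remains; maximum flow = 14.
By max-flow min-cut, the minimum cut capacity equals the max flow.
In the residual graph, reachable from S: {S, P, Q, R, U, W}.
Min-cut edges: P→V (3), U→T (2), W→T (9); capacity 3 + 2 + 9 = 14.

14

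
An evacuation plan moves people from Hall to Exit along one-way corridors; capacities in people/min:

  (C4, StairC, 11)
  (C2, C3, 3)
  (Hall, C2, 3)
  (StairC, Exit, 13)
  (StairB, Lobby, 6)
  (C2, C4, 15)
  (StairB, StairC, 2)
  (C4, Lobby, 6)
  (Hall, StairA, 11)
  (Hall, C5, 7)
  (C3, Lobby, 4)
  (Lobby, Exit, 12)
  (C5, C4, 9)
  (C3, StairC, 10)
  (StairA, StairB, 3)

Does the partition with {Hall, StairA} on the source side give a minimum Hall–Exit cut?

Yes — it is a minimum cut (capacity 13).

Given cut capacity: 3 + 7 + 3 = 13.
Augment Hall→StairA→StairB→StairC→Exit: bottleneck 2, flow now 2.
Augment Hall→StairA→StairB→Lobby→Exit: bottleneck 1, flow now 3.
Augment Hall→C2→C3→StairC→Exit: bottleneck 3, flow now 6.
Augment Hall→C5→C4→StairC→Exit: bottleneck 7, flow now 13.
No augmenting path remains; maximum flow = 13.
Cut capacity 13 equals the max flow, so it is a minimum cut.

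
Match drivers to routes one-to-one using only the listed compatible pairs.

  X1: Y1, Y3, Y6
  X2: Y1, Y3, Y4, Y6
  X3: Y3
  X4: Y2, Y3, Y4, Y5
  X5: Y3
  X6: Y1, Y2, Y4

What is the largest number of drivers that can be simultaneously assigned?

5

Unit-capacity flow: source→left, listed edges, right→sink; max matching = max flow.
Augmenting path X1→Y1 (+1); matched 1.
Augmenting path X2→Y3 (+1); matched 2.
Augmenting path X4→Y2 (+1); matched 3.
Augmenting path X6→Y4 (+1); matched 4.
Augmenting path X3→Y3→X2→Y6 (+1); matched 5.
No augmenting path remains; maximum matching = 5.
König certificate: {X1, X2, X4, X6, Y3} is a vertex cover of size 5 (every listed pair touches it), so no matching can be larger.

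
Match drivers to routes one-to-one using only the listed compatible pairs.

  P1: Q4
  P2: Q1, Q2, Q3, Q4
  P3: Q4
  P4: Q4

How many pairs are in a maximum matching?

2

Unit-capacity flow: source→left, listed edges, right→sink; max matching = max flow.
Augmenting path P1→Q4 (+1); matched 1.
Augmenting path P2→Q1 (+1); matched 2.
No augmenting path remains; maximum matching = 2.
König certificate: {P2, Q4} is a vertex cover of size 2 (every listed pair touches it), so no matching can be larger.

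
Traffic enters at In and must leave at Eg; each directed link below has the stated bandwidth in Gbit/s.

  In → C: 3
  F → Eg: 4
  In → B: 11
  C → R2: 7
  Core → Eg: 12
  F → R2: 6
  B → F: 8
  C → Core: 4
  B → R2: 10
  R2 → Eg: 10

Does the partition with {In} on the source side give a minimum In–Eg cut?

Given cut capacity: 11 + 3 = 14.
Augment In→B→F→Eg: bottleneck 4, flow now 4.
Augment In→B→R2→Eg: bottleneck 7, flow now 11.
Augment In→C→R2→Eg: bottleneck 3, flow now 14.
No augmenting path remains; maximum flow = 14.
Cut capacity 14 equals the max flow, so it is a minimum cut.

Yes — it is a minimum cut (capacity 14).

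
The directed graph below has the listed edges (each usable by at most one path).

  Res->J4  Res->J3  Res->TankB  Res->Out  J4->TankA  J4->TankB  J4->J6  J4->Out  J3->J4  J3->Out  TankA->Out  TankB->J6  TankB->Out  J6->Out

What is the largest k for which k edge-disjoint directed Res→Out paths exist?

4

Assign every edge capacity 1; by Menger, the answer equals the max flow.
Path Res→Out (+1); total 1.
Path Res→J4→Out (+1); total 2.
Path Res→J3→Out (+1); total 3.
Path Res→TankB→Out (+1); total 4.
No residual Res→Out path; max flow = 4.
Certifying cut of size 4: {Res→J3, Res→J4, Res→Out, Res→TankB}.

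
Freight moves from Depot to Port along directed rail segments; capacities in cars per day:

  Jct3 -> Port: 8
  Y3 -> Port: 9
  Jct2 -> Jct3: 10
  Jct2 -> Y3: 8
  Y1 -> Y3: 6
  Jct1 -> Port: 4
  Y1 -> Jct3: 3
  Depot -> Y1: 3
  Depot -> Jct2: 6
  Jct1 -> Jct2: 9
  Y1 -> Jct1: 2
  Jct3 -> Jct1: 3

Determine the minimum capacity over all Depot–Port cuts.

9

Augment Depot→Jct2→Jct3→Port: bottleneck 6, flow now 6.
Augment Depot→Y1→Jct1→Port: bottleneck 2, flow now 8.
Augment Depot→Y1→Jct3→Port: bottleneck 1, flow now 9.
No augmenting path remains; maximum flow = 9.
By max-flow min-cut, the minimum cut capacity equals the max flow.
In the residual graph, reachable from Depot: {Depot}.
Min-cut edges: Depot→Jct2 (6), Depot→Y1 (3); capacity 6 + 3 = 9.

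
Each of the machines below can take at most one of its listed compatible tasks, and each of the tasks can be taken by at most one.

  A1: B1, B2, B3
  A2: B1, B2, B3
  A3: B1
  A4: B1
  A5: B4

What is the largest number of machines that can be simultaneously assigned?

4

Unit-capacity flow: source→left, listed edges, right→sink; max matching = max flow.
Augmenting path A1→B1 (+1); matched 1.
Augmenting path A2→B2 (+1); matched 2.
Augmenting path A5→B4 (+1); matched 3.
Augmenting path A3→B1→A1→B3 (+1); matched 4.
No augmenting path remains; maximum matching = 4.
König certificate: {A1, A2, A5, B1} is a vertex cover of size 4 (every listed pair touches it), so no matching can be larger.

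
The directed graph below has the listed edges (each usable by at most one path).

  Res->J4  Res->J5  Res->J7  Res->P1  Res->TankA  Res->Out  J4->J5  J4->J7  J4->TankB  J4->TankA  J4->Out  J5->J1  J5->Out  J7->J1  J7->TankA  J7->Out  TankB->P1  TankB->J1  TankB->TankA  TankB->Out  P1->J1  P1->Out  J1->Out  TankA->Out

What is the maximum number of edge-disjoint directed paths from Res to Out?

Assign every edge capacity 1; by Menger, the answer equals the max flow.
Path Res→Out (+1); total 1.
Path Res→J4→Out (+1); total 2.
Path Res→J5→Out (+1); total 3.
Path Res→J7→Out (+1); total 4.
Path Res→P1→Out (+1); total 5.
Path Res→TankA→Out (+1); total 6.
No residual Res→Out path; max flow = 6.
Certifying cut of size 6: {Res→J4, Res→J5, Res→J7, Res→Out, Res→P1, Res→TankA}.

6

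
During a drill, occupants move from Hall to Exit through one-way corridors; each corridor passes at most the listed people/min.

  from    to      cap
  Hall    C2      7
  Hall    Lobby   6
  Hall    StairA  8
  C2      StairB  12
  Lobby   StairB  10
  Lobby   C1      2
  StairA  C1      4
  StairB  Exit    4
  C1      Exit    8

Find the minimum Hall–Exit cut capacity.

Augment Hall→C2→StairB→Exit: bottleneck 4, flow now 4.
Augment Hall→Lobby→C1→Exit: bottleneck 2, flow now 6.
Augment Hall→StairA→C1→Exit: bottleneck 4, flow now 10.
No augmenting path remains; maximum flow = 10.
By max-flow min-cut, the minimum cut capacity equals the max flow.
In the residual graph, reachable from Hall: {Hall, C2, Lobby, StairA, StairB}.
Min-cut edges: Lobby→C1 (2), StairA→C1 (4), StairB→Exit (4); capacity 2 + 4 + 4 = 10.

10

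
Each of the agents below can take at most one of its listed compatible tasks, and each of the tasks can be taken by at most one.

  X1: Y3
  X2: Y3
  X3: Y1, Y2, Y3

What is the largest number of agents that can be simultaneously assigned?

Unit-capacity flow: source→left, listed edges, right→sink; max matching = max flow.
Augmenting path X1→Y3 (+1); matched 1.
Augmenting path X3→Y1 (+1); matched 2.
No augmenting path remains; maximum matching = 2.
König certificate: {X3, Y3} is a vertex cover of size 2 (every listed pair touches it), so no matching can be larger.

2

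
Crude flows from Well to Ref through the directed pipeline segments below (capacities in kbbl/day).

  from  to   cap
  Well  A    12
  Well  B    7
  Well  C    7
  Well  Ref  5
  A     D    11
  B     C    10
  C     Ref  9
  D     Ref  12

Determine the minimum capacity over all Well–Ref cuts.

25

Augment Well→Ref: bottleneck 5, flow now 5.
Augment Well→C→Ref: bottleneck 7, flow now 12.
Augment Well→A→D→Ref: bottleneck 11, flow now 23.
Augment Well→B→C→Ref: bottleneck 2, flow now 25.
No augmenting path remains; maximum flow = 25.
By max-flow min-cut, the minimum cut capacity equals the max flow.
In the residual graph, reachable from Well: {Well, A, B, C}.
Min-cut edges: Well→Ref (5), A→D (11), C→Ref (9); capacity 5 + 11 + 9 = 25.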